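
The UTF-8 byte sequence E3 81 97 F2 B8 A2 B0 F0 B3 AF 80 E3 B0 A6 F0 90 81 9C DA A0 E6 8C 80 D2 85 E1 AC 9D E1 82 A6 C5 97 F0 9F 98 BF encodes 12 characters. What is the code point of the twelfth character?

U+1F63F

Offset 0: leading byte 0xE3 = 11100011 → 3-byte char #1 = E3 81 97.
Offset 3: leading byte 0xF2 = 11110010 → 4-byte char #2 = F2 B8 A2 B0.
Offset 7: leading byte 0xF0 = 11110000 → 4-byte char #3 = F0 B3 AF 80.
Offset 11: leading byte 0xE3 = 11100011 → 3-byte char #4 = E3 B0 A6.
Offset 14: leading byte 0xF0 = 11110000 → 4-byte char #5 = F0 90 81 9C.
Offset 18: leading byte 0xDA = 11011010 → 2-byte char #6 = DA A0.
Offset 20: leading byte 0xE6 = 11100110 → 3-byte char #7 = E6 8C 80.
Offset 23: leading byte 0xD2 = 11010010 → 2-byte char #8 = D2 85.
Offset 25: leading byte 0xE1 = 11100001 → 3-byte char #9 = E1 AC 9D.
Offset 28: leading byte 0xE1 = 11100001 → 3-byte char #10 = E1 82 A6.
Offset 31: leading byte 0xC5 = 11000101 → 2-byte char #11 = C5 97.
Offset 33: leading byte 0xF0 = 11110000 → 4-byte char #12 = F0 9F 98 BF.
Leading byte 0xF0 = 11110000 matches 11110xxx → 4-byte sequence.
Byte 1: 0xF0 = 11110000, payload 000 (3 bits).
Byte 2: 0x9F = 10011111 (10xxxxxx ✓), payload 011111.
Byte 3: 0x98 = 10011000 (10xxxxxx ✓), payload 011000.
Byte 4: 0xBF = 10111111 (10xxxxxx ✓), payload 111111.
Concatenate: 000011111011000111111 = 0x1F63F (21 bits → U+1F63F).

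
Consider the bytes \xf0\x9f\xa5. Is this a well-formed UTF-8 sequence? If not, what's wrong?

invalid (sequence truncated)

Leading byte 0xF0 = 11110000 → 4-byte form, but only 3 bytes are present.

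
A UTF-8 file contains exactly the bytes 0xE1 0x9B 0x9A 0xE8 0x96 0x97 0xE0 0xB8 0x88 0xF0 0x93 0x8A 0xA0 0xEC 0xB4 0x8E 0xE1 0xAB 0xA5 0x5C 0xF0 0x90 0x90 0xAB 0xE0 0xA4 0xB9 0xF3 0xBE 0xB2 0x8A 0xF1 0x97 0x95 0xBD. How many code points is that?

11

Byte at offset 0: 0xE1 = 11100001 → 3-byte char (#1). Advance 3.
Byte at offset 3: 0xE8 = 11101000 → 3-byte char (#2). Advance 3.
Byte at offset 6: 0xE0 = 11100000 → 3-byte char (#3). Advance 3.
Byte at offset 9: 0xF0 = 11110000 → 4-byte char (#4). Advance 4.
Byte at offset 13: 0xEC = 11101100 → 3-byte char (#5). Advance 3.
Byte at offset 16: 0xE1 = 11100001 → 3-byte char (#6). Advance 3.
Byte at offset 19: 0x5C = 01011100 → 1-byte char (#7). Advance 1.
Byte at offset 20: 0xF0 = 11110000 → 4-byte char (#8). Advance 4.
Byte at offset 24: 0xE0 = 11100000 → 3-byte char (#9). Advance 3.
Byte at offset 27: 0xF3 = 11110011 → 4-byte char (#10). Advance 4.
Byte at offset 31: 0xF1 = 11110001 → 4-byte char (#11). Advance 4.
Reached end at offset 35 after 11 code points.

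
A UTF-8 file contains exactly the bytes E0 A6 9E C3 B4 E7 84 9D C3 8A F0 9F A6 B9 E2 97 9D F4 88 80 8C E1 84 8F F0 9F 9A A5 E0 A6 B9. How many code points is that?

10

Byte at offset 0: 0xE0 = 11100000 → 3-byte char (#1). Advance 3.
Byte at offset 3: 0xC3 = 11000011 → 2-byte char (#2). Advance 2.
Byte at offset 5: 0xE7 = 11100111 → 3-byte char (#3). Advance 3.
Byte at offset 8: 0xC3 = 11000011 → 2-byte char (#4). Advance 2.
Byte at offset 10: 0xF0 = 11110000 → 4-byte char (#5). Advance 4.
Byte at offset 14: 0xE2 = 11100010 → 3-byte char (#6). Advance 3.
Byte at offset 17: 0xF4 = 11110100 → 4-byte char (#7). Advance 4.
Byte at offset 21: 0xE1 = 11100001 → 3-byte char (#8). Advance 3.
Byte at offset 24: 0xF0 = 11110000 → 4-byte char (#9). Advance 4.
Byte at offset 28: 0xE0 = 11100000 → 3-byte char (#10). Advance 3.
Reached end at offset 31 after 10 code points.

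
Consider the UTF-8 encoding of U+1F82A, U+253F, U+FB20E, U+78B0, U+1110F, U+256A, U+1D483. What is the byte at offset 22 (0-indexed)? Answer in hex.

0x9D

U+1F82A → 4-byte form F0 9F A0 AA at offsets 0–3.
U+253F → 3-byte form E2 94 BF at offsets 4–6.
U+FB20E → 4-byte form F3 BB 88 8E at offsets 7–10.
U+78B0 → 3-byte form E7 A2 B0 at offsets 11–13.
U+1110F → 4-byte form F0 91 84 8F at offsets 14–17.
U+256A → 3-byte form E2 95 AA at offsets 18–20.
U+1D483 → 4-byte form F0 9D 92 83 at offsets 21–24.
Offset 22 falls in char 7's range; it's byte 2 of F0 9D 92 83 = 0x9D.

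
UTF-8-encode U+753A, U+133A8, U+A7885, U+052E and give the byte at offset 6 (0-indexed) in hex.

U+753A → 3-byte form E7 94 BA at offsets 0–2.
U+133A8 → 4-byte form F0 93 8E A8 at offsets 3–6.
Offset 6 falls in char 2's range; it's byte 4 of F0 93 8E A8 = 0xA8.

0xA8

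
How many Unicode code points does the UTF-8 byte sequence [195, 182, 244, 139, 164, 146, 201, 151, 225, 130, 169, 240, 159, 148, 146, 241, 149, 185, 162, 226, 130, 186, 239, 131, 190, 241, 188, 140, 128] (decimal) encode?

Byte at offset 0: 0xC3 = 11000011 → 2-byte char (#1). Advance 2.
Byte at offset 2: 0xF4 = 11110100 → 4-byte char (#2). Advance 4.
Byte at offset 6: 0xC9 = 11001001 → 2-byte char (#3). Advance 2.
Byte at offset 8: 0xE1 = 11100001 → 3-byte char (#4). Advance 3.
Byte at offset 11: 0xF0 = 11110000 → 4-byte char (#5). Advance 4.
Byte at offset 15: 0xF1 = 11110001 → 4-byte char (#6). Advance 4.
Byte at offset 19: 0xE2 = 11100010 → 3-byte char (#7). Advance 3.
Byte at offset 22: 0xEF = 11101111 → 3-byte char (#8). Advance 3.
Byte at offset 25: 0xF1 = 11110001 → 4-byte char (#9). Advance 4.
Reached end at offset 29 after 9 code points.

9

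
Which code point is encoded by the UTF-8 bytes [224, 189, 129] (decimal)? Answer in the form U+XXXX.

Leading byte 0xE0 = 11100000 matches 1110xxxx → 3-byte sequence.
Byte 1: 0xE0 = 11100000, payload 0000 (4 bits).
Byte 2: 0xBD = 10111101 (10xxxxxx ✓), payload 111101.
Byte 3: 0x81 = 10000001 (10xxxxxx ✓), payload 000001.
Concatenate: 0000111101000001 = 0xF41 (16 bits → U+0F41).

U+0F41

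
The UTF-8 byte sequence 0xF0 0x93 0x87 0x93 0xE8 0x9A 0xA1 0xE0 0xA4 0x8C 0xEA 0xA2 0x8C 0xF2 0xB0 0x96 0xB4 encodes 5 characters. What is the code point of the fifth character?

U+B05B4

Offset 0: leading byte 0xF0 = 11110000 → 4-byte char #1 = F0 93 87 93.
Offset 4: leading byte 0xE8 = 11101000 → 3-byte char #2 = E8 9A A1.
Offset 7: leading byte 0xE0 = 11100000 → 3-byte char #3 = E0 A4 8C.
Offset 10: leading byte 0xEA = 11101010 → 3-byte char #4 = EA A2 8C.
Offset 13: leading byte 0xF2 = 11110010 → 4-byte char #5 = F2 B0 96 B4.
Leading byte 0xF2 = 11110010 matches 11110xxx → 4-byte sequence.
Byte 1: 0xF2 = 11110010, payload 010 (3 bits).
Byte 2: 0xB0 = 10110000 (10xxxxxx ✓), payload 110000.
Byte 3: 0x96 = 10010110 (10xxxxxx ✓), payload 010110.
Byte 4: 0xB4 = 10110100 (10xxxxxx ✓), payload 110100.
Concatenate: 010110000010110110100 = 0xB05B4 (21 bits → U+B05B4).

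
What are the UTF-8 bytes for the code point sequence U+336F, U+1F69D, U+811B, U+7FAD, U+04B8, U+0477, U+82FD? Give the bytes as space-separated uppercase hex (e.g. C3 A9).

U+336F: 3-byte form → E3 8D AF.
U+1F69D: 4-byte form → F0 9F 9A 9D.
U+811B: 3-byte form → E8 84 9B.
U+7FAD: 3-byte form → E7 BE AD.
U+04B8: 2-byte form → D2 B8.
U+0477: 2-byte form → D1 B7.
U+82FD: 3-byte form → E8 8B BD.
Concatenated (20 bytes): E3 8D AF F0 9F 9A 9D E8 84 9B E7 BE AD D2 B8 D1 B7 E8 8B BD.

E3 8D AF F0 9F 9A 9D E8 84 9B E7 BE AD D2 B8 D1 B7 E8 8B BD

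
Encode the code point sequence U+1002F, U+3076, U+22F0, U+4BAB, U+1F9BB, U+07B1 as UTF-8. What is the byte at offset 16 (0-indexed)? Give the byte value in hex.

0xBB

U+1002F → 4-byte form F0 90 80 AF at offsets 0–3.
U+3076 → 3-byte form E3 81 B6 at offsets 4–6.
U+22F0 → 3-byte form E2 8B B0 at offsets 7–9.
U+4BAB → 3-byte form E4 AE AB at offsets 10–12.
U+1F9BB → 4-byte form F0 9F A6 BB at offsets 13–16.
Offset 16 falls in char 5's range; it's byte 4 of F0 9F A6 BB = 0xBB.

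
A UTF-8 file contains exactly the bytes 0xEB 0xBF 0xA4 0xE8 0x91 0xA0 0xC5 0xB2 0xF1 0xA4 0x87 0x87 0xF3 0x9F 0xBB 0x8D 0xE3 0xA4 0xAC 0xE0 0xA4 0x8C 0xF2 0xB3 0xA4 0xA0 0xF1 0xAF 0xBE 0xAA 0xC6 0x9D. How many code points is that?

10

Byte at offset 0: 0xEB = 11101011 → 3-byte char (#1). Advance 3.
Byte at offset 3: 0xE8 = 11101000 → 3-byte char (#2). Advance 3.
Byte at offset 6: 0xC5 = 11000101 → 2-byte char (#3). Advance 2.
Byte at offset 8: 0xF1 = 11110001 → 4-byte char (#4). Advance 4.
Byte at offset 12: 0xF3 = 11110011 → 4-byte char (#5). Advance 4.
Byte at offset 16: 0xE3 = 11100011 → 3-byte char (#6). Advance 3.
Byte at offset 19: 0xE0 = 11100000 → 3-byte char (#7). Advance 3.
Byte at offset 22: 0xF2 = 11110010 → 4-byte char (#8). Advance 4.
Byte at offset 26: 0xF1 = 11110001 → 4-byte char (#9). Advance 4.
Byte at offset 30: 0xC6 = 11000110 → 2-byte char (#10). Advance 2.
Reached end at offset 32 after 10 code points.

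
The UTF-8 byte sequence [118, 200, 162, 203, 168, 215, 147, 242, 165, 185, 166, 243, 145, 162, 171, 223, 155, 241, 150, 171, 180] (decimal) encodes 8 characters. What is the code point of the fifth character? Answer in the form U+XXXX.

Offset 0: leading byte 0x76 = 01110110 → 1-byte char #1 = 76.
Offset 1: leading byte 0xC8 = 11001000 → 2-byte char #2 = C8 A2.
Offset 3: leading byte 0xCB = 11001011 → 2-byte char #3 = CB A8.
Offset 5: leading byte 0xD7 = 11010111 → 2-byte char #4 = D7 93.
Offset 7: leading byte 0xF2 = 11110010 → 4-byte char #5 = F2 A5 B9 A6.
Leading byte 0xF2 = 11110010 matches 11110xxx → 4-byte sequence.
Byte 1: 0xF2 = 11110010, payload 010 (3 bits).
Byte 2: 0xA5 = 10100101 (10xxxxxx ✓), payload 100101.
Byte 3: 0xB9 = 10111001 (10xxxxxx ✓), payload 111001.
Byte 4: 0xA6 = 10100110 (10xxxxxx ✓), payload 100110.
Concatenate: 010100101111001100110 = 0xA5E66 (21 bits → U+A5E66).

U+A5E66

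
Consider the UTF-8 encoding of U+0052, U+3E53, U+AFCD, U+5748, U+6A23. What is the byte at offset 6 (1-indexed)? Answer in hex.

0xBF

1-indexed offset 6 is 0-indexed offset 5.
U+0052 → 1-byte form 52 at offsets 0–0.
U+3E53 → 3-byte form E3 B9 93 at offsets 1–3.
U+AFCD → 3-byte form EA BF 8D at offsets 4–6.
Offset 5 falls in char 3's range; it's byte 2 of EA BF 8D = 0xBF.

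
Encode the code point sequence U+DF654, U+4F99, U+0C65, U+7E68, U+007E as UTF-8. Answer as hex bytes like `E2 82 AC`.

F3 9F 99 94 E4 BE 99 E0 B1 A5 E7 B9 A8 7E

U+DF654: 4-byte form → F3 9F 99 94.
U+4F99: 3-byte form → E4 BE 99.
U+0C65: 3-byte form → E0 B1 A5.
U+7E68: 3-byte form → E7 B9 A8.
U+007E: 1-byte form → 7E.
Concatenated (14 bytes): F3 9F 99 94 E4 BE 99 E0 B1 A5 E7 B9 A8 7E.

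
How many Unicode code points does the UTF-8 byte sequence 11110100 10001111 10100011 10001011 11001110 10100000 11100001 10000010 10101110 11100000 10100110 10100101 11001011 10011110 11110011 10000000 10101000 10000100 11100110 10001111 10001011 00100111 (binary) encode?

8

Byte at offset 0: 0xF4 = 11110100 → 4-byte char (#1). Advance 4.
Byte at offset 4: 0xCE = 11001110 → 2-byte char (#2). Advance 2.
Byte at offset 6: 0xE1 = 11100001 → 3-byte char (#3). Advance 3.
Byte at offset 9: 0xE0 = 11100000 → 3-byte char (#4). Advance 3.
Byte at offset 12: 0xCB = 11001011 → 2-byte char (#5). Advance 2.
Byte at offset 14: 0xF3 = 11110011 → 4-byte char (#6). Advance 4.
Byte at offset 18: 0xE6 = 11100110 → 3-byte char (#7). Advance 3.
Byte at offset 21: 0x27 = 00100111 → 1-byte char (#8). Advance 1.
Reached end at offset 22 after 8 code points.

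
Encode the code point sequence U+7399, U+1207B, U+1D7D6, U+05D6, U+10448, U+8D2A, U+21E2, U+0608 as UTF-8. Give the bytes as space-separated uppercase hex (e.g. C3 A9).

E7 8E 99 F0 92 81 BB F0 9D 9F 96 D7 96 F0 90 91 88 E8 B4 AA E2 87 A2 D8 88

U+7399: 3-byte form → E7 8E 99.
U+1207B: 4-byte form → F0 92 81 BB.
U+1D7D6: 4-byte form → F0 9D 9F 96.
U+05D6: 2-byte form → D7 96.
U+10448: 4-byte form → F0 90 91 88.
U+8D2A: 3-byte form → E8 B4 AA.
U+21E2: 3-byte form → E2 87 A2.
U+0608: 2-byte form → D8 88.
Concatenated (25 bytes): E7 8E 99 F0 92 81 BB F0 9D 9F 96 D7 96 F0 90 91 88 E8 B4 AA E2 87 A2 D8 88.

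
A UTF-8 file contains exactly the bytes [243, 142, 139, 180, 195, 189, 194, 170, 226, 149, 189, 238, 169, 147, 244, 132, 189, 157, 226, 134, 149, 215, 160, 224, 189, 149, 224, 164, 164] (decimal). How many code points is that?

10

Byte at offset 0: 0xF3 = 11110011 → 4-byte char (#1). Advance 4.
Byte at offset 4: 0xC3 = 11000011 → 2-byte char (#2). Advance 2.
Byte at offset 6: 0xC2 = 11000010 → 2-byte char (#3). Advance 2.
Byte at offset 8: 0xE2 = 11100010 → 3-byte char (#4). Advance 3.
Byte at offset 11: 0xEE = 11101110 → 3-byte char (#5). Advance 3.
Byte at offset 14: 0xF4 = 11110100 → 4-byte char (#6). Advance 4.
Byte at offset 18: 0xE2 = 11100010 → 3-byte char (#7). Advance 3.
Byte at offset 21: 0xD7 = 11010111 → 2-byte char (#8). Advance 2.
Byte at offset 23: 0xE0 = 11100000 → 3-byte char (#9). Advance 3.
Byte at offset 26: 0xE0 = 11100000 → 3-byte char (#10). Advance 3.
Reached end at offset 29 after 10 code points.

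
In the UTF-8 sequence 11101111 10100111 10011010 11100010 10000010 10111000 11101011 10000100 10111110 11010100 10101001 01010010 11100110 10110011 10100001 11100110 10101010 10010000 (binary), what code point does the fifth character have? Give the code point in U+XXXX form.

U+0052

Offset 0: leading byte 0xEF = 11101111 → 3-byte char #1 = EF A7 9A.
Offset 3: leading byte 0xE2 = 11100010 → 3-byte char #2 = E2 82 B8.
Offset 6: leading byte 0xEB = 11101011 → 3-byte char #3 = EB 84 BE.
Offset 9: leading byte 0xD4 = 11010100 → 2-byte char #4 = D4 A9.
Offset 11: leading byte 0x52 = 01010010 → 1-byte char #5 = 52.
Leading byte 0x52 = 01010010 matches 0xxxxxxx → 1-byte sequence.
Byte 1: 0x52 = 01010010, payload 1010010 (7 bits).
Concatenate: 1010010 = 0x52 (7 bits → U+0052).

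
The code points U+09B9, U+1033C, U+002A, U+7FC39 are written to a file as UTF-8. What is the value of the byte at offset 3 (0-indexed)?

0xF0

U+09B9 → 3-byte form E0 A6 B9 at offsets 0–2.
U+1033C → 4-byte form F0 90 8C BC at offsets 3–6.
Offset 3 falls in char 2's range; it's byte 1 of F0 90 8C BC = 0xF0.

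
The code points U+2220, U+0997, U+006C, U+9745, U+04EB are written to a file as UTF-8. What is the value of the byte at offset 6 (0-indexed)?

0x6C

U+2220 → 3-byte form E2 88 A0 at offsets 0–2.
U+0997 → 3-byte form E0 A6 97 at offsets 3–5.
U+006C → 1-byte form 6C at offsets 6–6.
Offset 6 falls in char 3's range; it's byte 1 of 6C = 0x6C.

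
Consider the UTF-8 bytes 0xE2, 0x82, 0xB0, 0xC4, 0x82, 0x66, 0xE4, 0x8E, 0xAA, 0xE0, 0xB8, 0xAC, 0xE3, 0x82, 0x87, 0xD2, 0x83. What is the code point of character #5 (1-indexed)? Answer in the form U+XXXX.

Offset 0: leading byte 0xE2 = 11100010 → 3-byte char #1 = E2 82 B0.
Offset 3: leading byte 0xC4 = 11000100 → 2-byte char #2 = C4 82.
Offset 5: leading byte 0x66 = 01100110 → 1-byte char #3 = 66.
Offset 6: leading byte 0xE4 = 11100100 → 3-byte char #4 = E4 8E AA.
Offset 9: leading byte 0xE0 = 11100000 → 3-byte char #5 = E0 B8 AC.
Leading byte 0xE0 = 11100000 matches 1110xxxx → 3-byte sequence.
Byte 1: 0xE0 = 11100000, payload 0000 (4 bits).
Byte 2: 0xB8 = 10111000 (10xxxxxx ✓), payload 111000.
Byte 3: 0xAC = 10101100 (10xxxxxx ✓), payload 101100.
Concatenate: 0000111000101100 = 0xE2C (16 bits → U+0E2C).

U+0E2C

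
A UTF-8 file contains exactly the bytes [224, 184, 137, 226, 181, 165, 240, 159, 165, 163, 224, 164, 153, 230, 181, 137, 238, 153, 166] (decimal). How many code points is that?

Byte at offset 0: 0xE0 = 11100000 → 3-byte char (#1). Advance 3.
Byte at offset 3: 0xE2 = 11100010 → 3-byte char (#2). Advance 3.
Byte at offset 6: 0xF0 = 11110000 → 4-byte char (#3). Advance 4.
Byte at offset 10: 0xE0 = 11100000 → 3-byte char (#4). Advance 3.
Byte at offset 13: 0xE6 = 11100110 → 3-byte char (#5). Advance 3.
Byte at offset 16: 0xEE = 11101110 → 3-byte char (#6). Advance 3.
Reached end at offset 19 after 6 code points.

6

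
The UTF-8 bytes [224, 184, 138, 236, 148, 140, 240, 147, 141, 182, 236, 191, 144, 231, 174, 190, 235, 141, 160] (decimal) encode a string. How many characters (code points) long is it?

Byte at offset 0: 0xE0 = 11100000 → 3-byte char (#1). Advance 3.
Byte at offset 3: 0xEC = 11101100 → 3-byte char (#2). Advance 3.
Byte at offset 6: 0xF0 = 11110000 → 4-byte char (#3). Advance 4.
Byte at offset 10: 0xEC = 11101100 → 3-byte char (#4). Advance 3.
Byte at offset 13: 0xE7 = 11100111 → 3-byte char (#5). Advance 3.
Byte at offset 16: 0xEB = 11101011 → 3-byte char (#6). Advance 3.
Reached end at offset 19 after 6 code points.

6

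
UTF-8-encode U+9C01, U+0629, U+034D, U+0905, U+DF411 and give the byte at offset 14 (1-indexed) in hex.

1-indexed offset 14 is 0-indexed offset 13.
U+9C01 → 3-byte form E9 B0 81 at offsets 0–2.
U+0629 → 2-byte form D8 A9 at offsets 3–4.
U+034D → 2-byte form CD 8D at offsets 5–6.
U+0905 → 3-byte form E0 A4 85 at offsets 7–9.
U+DF411 → 4-byte form F3 9F 90 91 at offsets 10–13.
Offset 13 falls in char 5's range; it's byte 4 of F3 9F 90 91 = 0x91.

0x91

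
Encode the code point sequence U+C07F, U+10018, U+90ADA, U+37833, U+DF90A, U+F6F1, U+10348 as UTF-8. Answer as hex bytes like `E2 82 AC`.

EC 81 BF F0 90 80 98 F2 90 AB 9A F0 B7 A0 B3 F3 9F A4 8A EF 9B B1 F0 90 8D 88

U+C07F: 3-byte form → EC 81 BF.
U+10018: 4-byte form → F0 90 80 98.
U+90ADA: 4-byte form → F2 90 AB 9A.
U+37833: 4-byte form → F0 B7 A0 B3.
U+DF90A: 4-byte form → F3 9F A4 8A.
U+F6F1: 3-byte form → EF 9B B1.
U+10348: 4-byte form → F0 90 8D 88.
Concatenated (26 bytes): EC 81 BF F0 90 80 98 F2 90 AB 9A F0 B7 A0 B3 F3 9F A4 8A EF 9B B1 F0 90 8D 88.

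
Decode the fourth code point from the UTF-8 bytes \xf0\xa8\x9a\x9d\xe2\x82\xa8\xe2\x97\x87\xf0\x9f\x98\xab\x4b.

U+1F62B

Offset 0: leading byte 0xF0 = 11110000 → 4-byte char #1 = F0 A8 9A 9D.
Offset 4: leading byte 0xE2 = 11100010 → 3-byte char #2 = E2 82 A8.
Offset 7: leading byte 0xE2 = 11100010 → 3-byte char #3 = E2 97 87.
Offset 10: leading byte 0xF0 = 11110000 → 4-byte char #4 = F0 9F 98 AB.
Leading byte 0xF0 = 11110000 matches 11110xxx → 4-byte sequence.
Byte 1: 0xF0 = 11110000, payload 000 (3 bits).
Byte 2: 0x9F = 10011111 (10xxxxxx ✓), payload 011111.
Byte 3: 0x98 = 10011000 (10xxxxxx ✓), payload 011000.
Byte 4: 0xAB = 10101011 (10xxxxxx ✓), payload 101011.
Concatenate: 000011111011000101011 = 0x1F62B (21 bits → U+1F62B).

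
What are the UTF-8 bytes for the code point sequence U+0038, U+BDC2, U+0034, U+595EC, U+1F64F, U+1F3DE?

38 EB B7 82 34 F1 99 97 AC F0 9F 99 8F F0 9F 8F 9E

U+0038: 1-byte form → 38.
U+BDC2: 3-byte form → EB B7 82.
U+0034: 1-byte form → 34.
U+595EC: 4-byte form → F1 99 97 AC.
U+1F64F: 4-byte form → F0 9F 99 8F.
U+1F3DE: 4-byte form → F0 9F 8F 9E.
Concatenated (17 bytes): 38 EB B7 82 34 F1 99 97 AC F0 9F 99 8F F0 9F 8F 9E.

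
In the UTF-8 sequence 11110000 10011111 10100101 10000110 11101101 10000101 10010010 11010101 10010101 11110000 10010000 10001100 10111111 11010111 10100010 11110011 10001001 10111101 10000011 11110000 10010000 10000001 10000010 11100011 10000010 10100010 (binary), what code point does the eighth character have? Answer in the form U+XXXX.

U+30A2

Offset 0: leading byte 0xF0 = 11110000 → 4-byte char #1 = F0 9F A5 86.
Offset 4: leading byte 0xED = 11101101 → 3-byte char #2 = ED 85 92.
Offset 7: leading byte 0xD5 = 11010101 → 2-byte char #3 = D5 95.
Offset 9: leading byte 0xF0 = 11110000 → 4-byte char #4 = F0 90 8C BF.
Offset 13: leading byte 0xD7 = 11010111 → 2-byte char #5 = D7 A2.
Offset 15: leading byte 0xF3 = 11110011 → 4-byte char #6 = F3 89 BD 83.
Offset 19: leading byte 0xF0 = 11110000 → 4-byte char #7 = F0 90 81 82.
Offset 23: leading byte 0xE3 = 11100011 → 3-byte char #8 = E3 82 A2.
Leading byte 0xE3 = 11100011 matches 1110xxxx → 3-byte sequence.
Byte 1: 0xE3 = 11100011, payload 0011 (4 bits).
Byte 2: 0x82 = 10000010 (10xxxxxx ✓), payload 000010.
Byte 3: 0xA2 = 10100010 (10xxxxxx ✓), payload 100010.
Concatenate: 0011000010100010 = 0x30A2 (16 bits → U+30A2).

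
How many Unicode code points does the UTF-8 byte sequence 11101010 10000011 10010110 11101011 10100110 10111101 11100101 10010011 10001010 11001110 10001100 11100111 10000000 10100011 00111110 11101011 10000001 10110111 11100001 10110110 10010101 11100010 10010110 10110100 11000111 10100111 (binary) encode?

Byte at offset 0: 0xEA = 11101010 → 3-byte char (#1). Advance 3.
Byte at offset 3: 0xEB = 11101011 → 3-byte char (#2). Advance 3.
Byte at offset 6: 0xE5 = 11100101 → 3-byte char (#3). Advance 3.
Byte at offset 9: 0xCE = 11001110 → 2-byte char (#4). Advance 2.
Byte at offset 11: 0xE7 = 11100111 → 3-byte char (#5). Advance 3.
Byte at offset 14: 0x3E = 00111110 → 1-byte char (#6). Advance 1.
Byte at offset 15: 0xEB = 11101011 → 3-byte char (#7). Advance 3.
Byte at offset 18: 0xE1 = 11100001 → 3-byte char (#8). Advance 3.
Byte at offset 21: 0xE2 = 11100010 → 3-byte char (#9). Advance 3.
Byte at offset 24: 0xC7 = 11000111 → 2-byte char (#10). Advance 2.
Reached end at offset 26 after 10 code points.

10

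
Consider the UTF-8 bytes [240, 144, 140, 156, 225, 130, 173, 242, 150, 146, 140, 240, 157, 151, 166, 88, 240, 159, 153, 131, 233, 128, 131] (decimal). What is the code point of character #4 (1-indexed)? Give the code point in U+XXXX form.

Offset 0: leading byte 0xF0 = 11110000 → 4-byte char #1 = F0 90 8C 9C.
Offset 4: leading byte 0xE1 = 11100001 → 3-byte char #2 = E1 82 AD.
Offset 7: leading byte 0xF2 = 11110010 → 4-byte char #3 = F2 96 92 8C.
Offset 11: leading byte 0xF0 = 11110000 → 4-byte char #4 = F0 9D 97 A6.
Leading byte 0xF0 = 11110000 matches 11110xxx → 4-byte sequence.
Byte 1: 0xF0 = 11110000, payload 000 (3 bits).
Byte 2: 0x9D = 10011101 (10xxxxxx ✓), payload 011101.
Byte 3: 0x97 = 10010111 (10xxxxxx ✓), payload 010111.
Byte 4: 0xA6 = 10100110 (10xxxxxx ✓), payload 100110.
Concatenate: 000011101010111100110 = 0x1D5E6 (21 bits → U+1D5E6).

U+1D5E6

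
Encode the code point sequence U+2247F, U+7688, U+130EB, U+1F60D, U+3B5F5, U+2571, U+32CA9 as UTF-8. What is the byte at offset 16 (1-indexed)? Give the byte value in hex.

1-indexed offset 16 is 0-indexed offset 15.
U+2247F → 4-byte form F0 A2 91 BF at offsets 0–3.
U+7688 → 3-byte form E7 9A 88 at offsets 4–6.
U+130EB → 4-byte form F0 93 83 AB at offsets 7–10.
U+1F60D → 4-byte form F0 9F 98 8D at offsets 11–14.
U+3B5F5 → 4-byte form F0 BB 97 B5 at offsets 15–18.
Offset 15 falls in char 5's range; it's byte 1 of F0 BB 97 B5 = 0xF0.

0xF0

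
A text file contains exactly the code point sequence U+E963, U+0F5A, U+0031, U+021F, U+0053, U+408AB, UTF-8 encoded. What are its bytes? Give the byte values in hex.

U+E963: 3-byte form → EE A5 A3.
U+0F5A: 3-byte form → E0 BD 9A.
U+0031: 1-byte form → 31.
U+021F: 2-byte form → C8 9F.
U+0053: 1-byte form → 53.
U+408AB: 4-byte form → F1 80 A2 AB.
Concatenated (14 bytes): EE A5 A3 E0 BD 9A 31 C8 9F 53 F1 80 A2 AB.

EE A5 A3 E0 BD 9A 31 C8 9F 53 F1 80 A2 AB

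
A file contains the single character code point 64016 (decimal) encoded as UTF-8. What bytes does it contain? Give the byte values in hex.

EF A8 90

U+FA10 = 0xFA10 = 64016 decimal. In range U+0800–U+FFFF → 3-byte form: 1110xxxx 10xxxxxx 10xxxxxx.
Binary (16 bits): 1111101000010000.
Split 4+6+6: 1111 | 101000 | 010000.
Byte 1: 11101111 = 0xEF.
Byte 2: 10101000 = 0xA8.
Byte 3: 10010000 = 0x90.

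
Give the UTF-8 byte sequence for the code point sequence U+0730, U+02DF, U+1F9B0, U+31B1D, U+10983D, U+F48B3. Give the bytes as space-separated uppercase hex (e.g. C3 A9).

DC B0 CB 9F F0 9F A6 B0 F0 B1 AC 9D F4 89 A0 BD F3 B4 A2 B3

U+0730: 2-byte form → DC B0.
U+02DF: 2-byte form → CB 9F.
U+1F9B0: 4-byte form → F0 9F A6 B0.
U+31B1D: 4-byte form → F0 B1 AC 9D.
U+10983D: 4-byte form → F4 89 A0 BD.
U+F48B3: 4-byte form → F3 B4 A2 B3.
Concatenated (20 bytes): DC B0 CB 9F F0 9F A6 B0 F0 B1 AC 9D F4 89 A0 BD F3 B4 A2 B3.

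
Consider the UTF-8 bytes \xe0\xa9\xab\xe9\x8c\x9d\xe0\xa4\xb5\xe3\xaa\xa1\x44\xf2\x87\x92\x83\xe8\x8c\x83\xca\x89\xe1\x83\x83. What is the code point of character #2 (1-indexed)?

U+931D

Offset 0: leading byte 0xE0 = 11100000 → 3-byte char #1 = E0 A9 AB.
Offset 3: leading byte 0xE9 = 11101001 → 3-byte char #2 = E9 8C 9D.
Leading byte 0xE9 = 11101001 matches 1110xxxx → 3-byte sequence.
Byte 1: 0xE9 = 11101001, payload 1001 (4 bits).
Byte 2: 0x8C = 10001100 (10xxxxxx ✓), payload 001100.
Byte 3: 0x9D = 10011101 (10xxxxxx ✓), payload 011101.
Concatenate: 1001001100011101 = 0x931D (16 bits → U+931D).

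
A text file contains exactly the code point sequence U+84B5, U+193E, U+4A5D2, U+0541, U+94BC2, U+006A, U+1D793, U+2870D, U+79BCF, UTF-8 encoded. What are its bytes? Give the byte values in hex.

E8 92 B5 E1 A4 BE F1 8A 97 92 D5 81 F2 94 AF 82 6A F0 9D 9E 93 F0 A8 9C 8D F1 B9 AF 8F

U+84B5: 3-byte form → E8 92 B5.
U+193E: 3-byte form → E1 A4 BE.
U+4A5D2: 4-byte form → F1 8A 97 92.
U+0541: 2-byte form → D5 81.
U+94BC2: 4-byte form → F2 94 AF 82.
U+006A: 1-byte form → 6A.
U+1D793: 4-byte form → F0 9D 9E 93.
U+2870D: 4-byte form → F0 A8 9C 8D.
U+79BCF: 4-byte form → F1 B9 AF 8F.
Concatenated (29 bytes): E8 92 B5 E1 A4 BE F1 8A 97 92 D5 81 F2 94 AF 82 6A F0 9D 9E 93 F0 A8 9C 8D F1 B9 AF 8F.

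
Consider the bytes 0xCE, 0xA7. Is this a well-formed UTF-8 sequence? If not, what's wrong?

Leading byte 0xCE = 11001110 → 2-byte form.
Continuation bytes 0xA7=10100111 all match 10xxxxxx.
Decoded value 0x3A7 is ≥ 0x80 (shortest form) and not a surrogate.

valid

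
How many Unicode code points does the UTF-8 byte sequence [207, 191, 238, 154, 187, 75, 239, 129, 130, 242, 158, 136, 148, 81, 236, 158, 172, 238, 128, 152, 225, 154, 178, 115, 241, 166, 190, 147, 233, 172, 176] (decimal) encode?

12

Byte at offset 0: 0xCF = 11001111 → 2-byte char (#1). Advance 2.
Byte at offset 2: 0xEE = 11101110 → 3-byte char (#2). Advance 3.
Byte at offset 5: 0x4B = 01001011 → 1-byte char (#3). Advance 1.
Byte at offset 6: 0xEF = 11101111 → 3-byte char (#4). Advance 3.
Byte at offset 9: 0xF2 = 11110010 → 4-byte char (#5). Advance 4.
Byte at offset 13: 0x51 = 01010001 → 1-byte char (#6). Advance 1.
Byte at offset 14: 0xEC = 11101100 → 3-byte char (#7). Advance 3.
Byte at offset 17: 0xEE = 11101110 → 3-byte char (#8). Advance 3.
Byte at offset 20: 0xE1 = 11100001 → 3-byte char (#9). Advance 3.
Byte at offset 23: 0x73 = 01110011 → 1-byte char (#10). Advance 1.
Byte at offset 24: 0xF1 = 11110001 → 4-byte char (#11). Advance 4.
Byte at offset 28: 0xE9 = 11101001 → 3-byte char (#12). Advance 3.
Reached end at offset 31 after 12 code points.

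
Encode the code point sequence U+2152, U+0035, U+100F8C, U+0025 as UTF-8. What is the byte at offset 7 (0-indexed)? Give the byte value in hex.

0x8C

U+2152 → 3-byte form E2 85 92 at offsets 0–2.
U+0035 → 1-byte form 35 at offsets 3–3.
U+100F8C → 4-byte form F4 80 BE 8C at offsets 4–7.
Offset 7 falls in char 3's range; it's byte 4 of F4 80 BE 8C = 0x8C.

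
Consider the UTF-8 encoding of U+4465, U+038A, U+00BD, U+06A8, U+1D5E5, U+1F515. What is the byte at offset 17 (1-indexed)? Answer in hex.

0x95

1-indexed offset 17 is 0-indexed offset 16.
U+4465 → 3-byte form E4 91 A5 at offsets 0–2.
U+038A → 2-byte form CE 8A at offsets 3–4.
U+00BD → 2-byte form C2 BD at offsets 5–6.
U+06A8 → 2-byte form DA A8 at offsets 7–8.
U+1D5E5 → 4-byte form F0 9D 97 A5 at offsets 9–12.
U+1F515 → 4-byte form F0 9F 94 95 at offsets 13–16.
Offset 16 falls in char 6's range; it's byte 4 of F0 9F 94 95 = 0x95.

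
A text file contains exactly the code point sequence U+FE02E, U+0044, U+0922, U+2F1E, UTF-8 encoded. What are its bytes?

U+FE02E: 4-byte form → F3 BE 80 AE.
U+0044: 1-byte form → 44.
U+0922: 3-byte form → E0 A4 A2.
U+2F1E: 3-byte form → E2 BC 9E.
Concatenated (11 bytes): F3 BE 80 AE 44 E0 A4 A2 E2 BC 9E.

F3 BE 80 AE 44 E0 A4 A2 E2 BC 9E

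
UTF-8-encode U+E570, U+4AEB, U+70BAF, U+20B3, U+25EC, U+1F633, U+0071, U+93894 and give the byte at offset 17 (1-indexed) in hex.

0xF0

1-indexed offset 17 is 0-indexed offset 16.
U+E570 → 3-byte form EE 95 B0 at offsets 0–2.
U+4AEB → 3-byte form E4 AB AB at offsets 3–5.
U+70BAF → 4-byte form F1 B0 AE AF at offsets 6–9.
U+20B3 → 3-byte form E2 82 B3 at offsets 10–12.
U+25EC → 3-byte form E2 97 AC at offsets 13–15.
U+1F633 → 4-byte form F0 9F 98 B3 at offsets 16–19.
Offset 16 falls in char 6's range; it's byte 1 of F0 9F 98 B3 = 0xF0.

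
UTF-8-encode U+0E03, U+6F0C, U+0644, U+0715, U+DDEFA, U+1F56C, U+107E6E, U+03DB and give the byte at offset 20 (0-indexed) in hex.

0xB9

U+0E03 → 3-byte form E0 B8 83 at offsets 0–2.
U+6F0C → 3-byte form E6 BC 8C at offsets 3–5.
U+0644 → 2-byte form D9 84 at offsets 6–7.
U+0715 → 2-byte form DC 95 at offsets 8–9.
U+DDEFA → 4-byte form F3 9D BB BA at offsets 10–13.
U+1F56C → 4-byte form F0 9F 95 AC at offsets 14–17.
U+107E6E → 4-byte form F4 87 B9 AE at offsets 18–21.
Offset 20 falls in char 7's range; it's byte 3 of F4 87 B9 AE = 0xB9.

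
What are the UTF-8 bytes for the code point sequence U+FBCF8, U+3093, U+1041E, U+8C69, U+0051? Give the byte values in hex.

U+FBCF8: 4-byte form → F3 BB B3 B8.
U+3093: 3-byte form → E3 82 93.
U+1041E: 4-byte form → F0 90 90 9E.
U+8C69: 3-byte form → E8 B1 A9.
U+0051: 1-byte form → 51.
Concatenated (15 bytes): F3 BB B3 B8 E3 82 93 F0 90 90 9E E8 B1 A9 51.

F3 BB B3 B8 E3 82 93 F0 90 90 9E E8 B1 A9 51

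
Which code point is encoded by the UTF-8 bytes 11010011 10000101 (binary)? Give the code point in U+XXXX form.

U+04C5

Leading byte 0xD3 = 11010011 matches 110xxxxx → 2-byte sequence.
Byte 1: 0xD3 = 11010011, payload 10011 (5 bits).
Byte 2: 0x85 = 10000101 (10xxxxxx ✓), payload 000101.
Concatenate: 10011000101 = 0x4C5 (11 bits → U+04C5).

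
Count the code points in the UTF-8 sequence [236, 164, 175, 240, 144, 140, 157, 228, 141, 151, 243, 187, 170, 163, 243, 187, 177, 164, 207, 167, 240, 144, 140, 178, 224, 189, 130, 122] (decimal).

9

Byte at offset 0: 0xEC = 11101100 → 3-byte char (#1). Advance 3.
Byte at offset 3: 0xF0 = 11110000 → 4-byte char (#2). Advance 4.
Byte at offset 7: 0xE4 = 11100100 → 3-byte char (#3). Advance 3.
Byte at offset 10: 0xF3 = 11110011 → 4-byte char (#4). Advance 4.
Byte at offset 14: 0xF3 = 11110011 → 4-byte char (#5). Advance 4.
Byte at offset 18: 0xCF = 11001111 → 2-byte char (#6). Advance 2.
Byte at offset 20: 0xF0 = 11110000 → 4-byte char (#7). Advance 4.
Byte at offset 24: 0xE0 = 11100000 → 3-byte char (#8). Advance 3.
Byte at offset 27: 0x7A = 01111010 → 1-byte char (#9). Advance 1.
Reached end at offset 28 after 9 code points.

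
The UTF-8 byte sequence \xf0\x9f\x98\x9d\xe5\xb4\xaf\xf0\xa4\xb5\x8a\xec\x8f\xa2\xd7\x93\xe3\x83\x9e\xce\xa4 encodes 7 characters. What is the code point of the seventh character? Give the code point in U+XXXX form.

Offset 0: leading byte 0xF0 = 11110000 → 4-byte char #1 = F0 9F 98 9D.
Offset 4: leading byte 0xE5 = 11100101 → 3-byte char #2 = E5 B4 AF.
Offset 7: leading byte 0xF0 = 11110000 → 4-byte char #3 = F0 A4 B5 8A.
Offset 11: leading byte 0xEC = 11101100 → 3-byte char #4 = EC 8F A2.
Offset 14: leading byte 0xD7 = 11010111 → 2-byte char #5 = D7 93.
Offset 16: leading byte 0xE3 = 11100011 → 3-byte char #6 = E3 83 9E.
Offset 19: leading byte 0xCE = 11001110 → 2-byte char #7 = CE A4.
Leading byte 0xCE = 11001110 matches 110xxxxx → 2-byte sequence.
Byte 1: 0xCE = 11001110, payload 01110 (5 bits).
Byte 2: 0xA4 = 10100100 (10xxxxxx ✓), payload 100100.
Concatenate: 01110100100 = 0x3A4 (11 bits → U+03A4).

U+03A4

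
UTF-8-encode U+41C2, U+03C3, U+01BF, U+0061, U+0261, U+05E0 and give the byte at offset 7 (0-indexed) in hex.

0x61

U+41C2 → 3-byte form E4 87 82 at offsets 0–2.
U+03C3 → 2-byte form CF 83 at offsets 3–4.
U+01BF → 2-byte form C6 BF at offsets 5–6.
U+0061 → 1-byte form 61 at offsets 7–7.
Offset 7 falls in char 4's range; it's byte 1 of 61 = 0x61.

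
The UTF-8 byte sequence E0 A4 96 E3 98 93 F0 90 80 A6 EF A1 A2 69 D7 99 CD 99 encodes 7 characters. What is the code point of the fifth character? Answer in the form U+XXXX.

U+0069

Offset 0: leading byte 0xE0 = 11100000 → 3-byte char #1 = E0 A4 96.
Offset 3: leading byte 0xE3 = 11100011 → 3-byte char #2 = E3 98 93.
Offset 6: leading byte 0xF0 = 11110000 → 4-byte char #3 = F0 90 80 A6.
Offset 10: leading byte 0xEF = 11101111 → 3-byte char #4 = EF A1 A2.
Offset 13: leading byte 0x69 = 01101001 → 1-byte char #5 = 69.
Leading byte 0x69 = 01101001 matches 0xxxxxxx → 1-byte sequence.
Byte 1: 0x69 = 01101001, payload 1101001 (7 bits).
Concatenate: 1101001 = 0x69 (7 bits → U+0069).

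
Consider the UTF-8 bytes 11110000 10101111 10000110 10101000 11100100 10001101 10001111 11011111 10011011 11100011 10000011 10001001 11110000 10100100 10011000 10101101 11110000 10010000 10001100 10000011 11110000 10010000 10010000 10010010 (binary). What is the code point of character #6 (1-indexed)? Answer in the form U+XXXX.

U+10303

Offset 0: leading byte 0xF0 = 11110000 → 4-byte char #1 = F0 AF 86 A8.
Offset 4: leading byte 0xE4 = 11100100 → 3-byte char #2 = E4 8D 8F.
Offset 7: leading byte 0xDF = 11011111 → 2-byte char #3 = DF 9B.
Offset 9: leading byte 0xE3 = 11100011 → 3-byte char #4 = E3 83 89.
Offset 12: leading byte 0xF0 = 11110000 → 4-byte char #5 = F0 A4 98 AD.
Offset 16: leading byte 0xF0 = 11110000 → 4-byte char #6 = F0 90 8C 83.
Leading byte 0xF0 = 11110000 matches 11110xxx → 4-byte sequence.
Byte 1: 0xF0 = 11110000, payload 000 (3 bits).
Byte 2: 0x90 = 10010000 (10xxxxxx ✓), payload 010000.
Byte 3: 0x8C = 10001100 (10xxxxxx ✓), payload 001100.
Byte 4: 0x83 = 10000011 (10xxxxxx ✓), payload 000011.
Concatenate: 000010000001100000011 = 0x10303 (21 bits → U+10303).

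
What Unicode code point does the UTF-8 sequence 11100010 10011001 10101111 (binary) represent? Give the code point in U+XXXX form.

U+266F

Leading byte 0xE2 = 11100010 matches 1110xxxx → 3-byte sequence.
Byte 1: 0xE2 = 11100010, payload 0010 (4 bits).
Byte 2: 0x99 = 10011001 (10xxxxxx ✓), payload 011001.
Byte 3: 0xAF = 10101111 (10xxxxxx ✓), payload 101111.
Concatenate: 0010011001101111 = 0x266F (16 bits → U+266F).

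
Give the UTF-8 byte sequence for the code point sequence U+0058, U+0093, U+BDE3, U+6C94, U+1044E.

58 C2 93 EB B7 A3 E6 B2 94 F0 90 91 8E

U+0058: 1-byte form → 58.
U+0093: 2-byte form → C2 93.
U+BDE3: 3-byte form → EB B7 A3.
U+6C94: 3-byte form → E6 B2 94.
U+1044E: 4-byte form → F0 90 91 8E.
Concatenated (13 bytes): 58 C2 93 EB B7 A3 E6 B2 94 F0 90 91 8E.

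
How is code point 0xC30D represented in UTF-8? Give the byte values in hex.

EC 8C 8D

U+C30D = 0xC30D = 49933 decimal. In range U+0800–U+FFFF → 3-byte form: 1110xxxx 10xxxxxx 10xxxxxx.
Binary (16 bits): 1100001100001101.
Split 4+6+6: 1100 | 001100 | 001101.
Byte 1: 11101100 = 0xEC.
Byte 2: 10001100 = 0x8C.
Byte 3: 10001101 = 0x8D.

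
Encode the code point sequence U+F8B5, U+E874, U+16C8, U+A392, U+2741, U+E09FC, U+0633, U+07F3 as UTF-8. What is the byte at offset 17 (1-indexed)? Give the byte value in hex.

1-indexed offset 17 is 0-indexed offset 16.
U+F8B5 → 3-byte form EF A2 B5 at offsets 0–2.
U+E874 → 3-byte form EE A1 B4 at offsets 3–5.
U+16C8 → 3-byte form E1 9B 88 at offsets 6–8.
U+A392 → 3-byte form EA 8E 92 at offsets 9–11.
U+2741 → 3-byte form E2 9D 81 at offsets 12–14.
U+E09FC → 4-byte form F3 A0 A7 BC at offsets 15–18.
Offset 16 falls in char 6's range; it's byte 2 of F3 A0 A7 BC = 0xA0.

0xA0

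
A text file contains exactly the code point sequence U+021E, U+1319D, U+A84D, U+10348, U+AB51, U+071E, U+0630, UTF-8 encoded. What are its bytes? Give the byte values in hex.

C8 9E F0 93 86 9D EA A1 8D F0 90 8D 88 EA AD 91 DC 9E D8 B0

U+021E: 2-byte form → C8 9E.
U+1319D: 4-byte form → F0 93 86 9D.
U+A84D: 3-byte form → EA A1 8D.
U+10348: 4-byte form → F0 90 8D 88.
U+AB51: 3-byte form → EA AD 91.
U+071E: 2-byte form → DC 9E.
U+0630: 2-byte form → D8 B0.
Concatenated (20 bytes): C8 9E F0 93 86 9D EA A1 8D F0 90 8D 88 EA AD 91 DC 9E D8 B0.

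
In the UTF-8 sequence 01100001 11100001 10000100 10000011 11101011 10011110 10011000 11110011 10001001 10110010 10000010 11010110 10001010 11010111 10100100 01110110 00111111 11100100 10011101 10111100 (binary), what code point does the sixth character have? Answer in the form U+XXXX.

Offset 0: leading byte 0x61 = 01100001 → 1-byte char #1 = 61.
Offset 1: leading byte 0xE1 = 11100001 → 3-byte char #2 = E1 84 83.
Offset 4: leading byte 0xEB = 11101011 → 3-byte char #3 = EB 9E 98.
Offset 7: leading byte 0xF3 = 11110011 → 4-byte char #4 = F3 89 B2 82.
Offset 11: leading byte 0xD6 = 11010110 → 2-byte char #5 = D6 8A.
Offset 13: leading byte 0xD7 = 11010111 → 2-byte char #6 = D7 A4.
Leading byte 0xD7 = 11010111 matches 110xxxxx → 2-byte sequence.
Byte 1: 0xD7 = 11010111, payload 10111 (5 bits).
Byte 2: 0xA4 = 10100100 (10xxxxxx ✓), payload 100100.
Concatenate: 10111100100 = 0x5E4 (11 bits → U+05E4).

U+05E4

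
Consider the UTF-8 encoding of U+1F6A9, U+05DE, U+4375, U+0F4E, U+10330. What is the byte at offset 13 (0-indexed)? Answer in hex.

U+1F6A9 → 4-byte form F0 9F 9A A9 at offsets 0–3.
U+05DE → 2-byte form D7 9E at offsets 4–5.
U+4375 → 3-byte form E4 8D B5 at offsets 6–8.
U+0F4E → 3-byte form E0 BD 8E at offsets 9–11.
U+10330 → 4-byte form F0 90 8C B0 at offsets 12–15.
Offset 13 falls in char 5's range; it's byte 2 of F0 90 8C B0 = 0x90.

0x90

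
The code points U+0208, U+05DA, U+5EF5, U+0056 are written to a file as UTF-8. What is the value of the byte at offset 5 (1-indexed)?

1-indexed offset 5 is 0-indexed offset 4.
U+0208 → 2-byte form C8 88 at offsets 0–1.
U+05DA → 2-byte form D7 9A at offsets 2–3.
U+5EF5 → 3-byte form E5 BB B5 at offsets 4–6.
Offset 4 falls in char 3's range; it's byte 1 of E5 BB B5 = 0xE5.

0xE5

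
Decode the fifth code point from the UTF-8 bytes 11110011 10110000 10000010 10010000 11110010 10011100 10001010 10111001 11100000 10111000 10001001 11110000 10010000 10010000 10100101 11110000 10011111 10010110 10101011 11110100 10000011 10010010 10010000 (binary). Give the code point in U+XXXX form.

Offset 0: leading byte 0xF3 = 11110011 → 4-byte char #1 = F3 B0 82 90.
Offset 4: leading byte 0xF2 = 11110010 → 4-byte char #2 = F2 9C 8A B9.
Offset 8: leading byte 0xE0 = 11100000 → 3-byte char #3 = E0 B8 89.
Offset 11: leading byte 0xF0 = 11110000 → 4-byte char #4 = F0 90 90 A5.
Offset 15: leading byte 0xF0 = 11110000 → 4-byte char #5 = F0 9F 96 AB.
Leading byte 0xF0 = 11110000 matches 11110xxx → 4-byte sequence.
Byte 1: 0xF0 = 11110000, payload 000 (3 bits).
Byte 2: 0x9F = 10011111 (10xxxxxx ✓), payload 011111.
Byte 3: 0x96 = 10010110 (10xxxxxx ✓), payload 010110.
Byte 4: 0xAB = 10101011 (10xxxxxx ✓), payload 101011.
Concatenate: 000011111010110101011 = 0x1F5AB (21 bits → U+1F5AB).

U+1F5AB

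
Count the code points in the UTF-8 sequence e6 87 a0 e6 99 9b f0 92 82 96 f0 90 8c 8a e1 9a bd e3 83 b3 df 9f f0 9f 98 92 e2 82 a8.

Byte at offset 0: 0xE6 = 11100110 → 3-byte char (#1). Advance 3.
Byte at offset 3: 0xE6 = 11100110 → 3-byte char (#2). Advance 3.
Byte at offset 6: 0xF0 = 11110000 → 4-byte char (#3). Advance 4.
Byte at offset 10: 0xF0 = 11110000 → 4-byte char (#4). Advance 4.
Byte at offset 14: 0xE1 = 11100001 → 3-byte char (#5). Advance 3.
Byte at offset 17: 0xE3 = 11100011 → 3-byte char (#6). Advance 3.
Byte at offset 20: 0xDF = 11011111 → 2-byte char (#7). Advance 2.
Byte at offset 22: 0xF0 = 11110000 → 4-byte char (#8). Advance 4.
Byte at offset 26: 0xE2 = 11100010 → 3-byte char (#9). Advance 3.
Reached end at offset 29 after 9 code points.

9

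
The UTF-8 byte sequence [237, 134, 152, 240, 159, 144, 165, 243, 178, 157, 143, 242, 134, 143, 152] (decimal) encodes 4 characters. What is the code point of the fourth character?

Offset 0: leading byte 0xED = 11101101 → 3-byte char #1 = ED 86 98.
Offset 3: leading byte 0xF0 = 11110000 → 4-byte char #2 = F0 9F 90 A5.
Offset 7: leading byte 0xF3 = 11110011 → 4-byte char #3 = F3 B2 9D 8F.
Offset 11: leading byte 0xF2 = 11110010 → 4-byte char #4 = F2 86 8F 98.
Leading byte 0xF2 = 11110010 matches 11110xxx → 4-byte sequence.
Byte 1: 0xF2 = 11110010, payload 010 (3 bits).
Byte 2: 0x86 = 10000110 (10xxxxxx ✓), payload 000110.
Byte 3: 0x8F = 10001111 (10xxxxxx ✓), payload 001111.
Byte 4: 0x98 = 10011000 (10xxxxxx ✓), payload 011000.
Concatenate: 010000110001111011000 = 0x863D8 (21 bits → U+863D8).

U+863D8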